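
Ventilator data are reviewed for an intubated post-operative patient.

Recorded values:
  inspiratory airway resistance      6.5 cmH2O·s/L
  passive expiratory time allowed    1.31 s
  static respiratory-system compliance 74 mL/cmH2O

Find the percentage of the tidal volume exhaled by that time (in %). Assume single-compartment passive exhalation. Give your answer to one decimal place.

93.4

τ = R × C = 6.5 × 74 mL/cmH2O = 6.5 × 0.074 L/cmH2O = 0.481 s.
Passive exhalation: V(t)/V₀ = e^(−t/τ) = e^(−1.31/0.481) = 0.06565.
Fraction exhaled = 1 − 0.06565 = 0.9344 → 93.44%.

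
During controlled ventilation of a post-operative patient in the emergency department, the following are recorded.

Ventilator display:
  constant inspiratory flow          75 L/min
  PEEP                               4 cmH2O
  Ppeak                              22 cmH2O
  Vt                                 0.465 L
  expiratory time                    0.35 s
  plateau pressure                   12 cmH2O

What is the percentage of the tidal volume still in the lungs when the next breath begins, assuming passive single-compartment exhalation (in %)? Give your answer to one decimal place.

Flow: 75 L/min ÷ 60 = 1.25 L/s.
R = (PIP − Pplat)/V̇ = (22 − 12) / 1.25 = 10.0/1.25 = 8.0 cmH2O·s/L.
C = Vt/(Pplat − PEEP) = 465.0 / (12 − 4) = 465.0/8.0 = 58.125 mL/cmH2O.
τ = R × C = 8.0 × 0.05813 L/cmH2O = 0.465 s.
Fraction remaining at end-expiration = e^(−Te/τ) = e^(−0.35/0.465) = 0.4711 → 47.11%.

47.1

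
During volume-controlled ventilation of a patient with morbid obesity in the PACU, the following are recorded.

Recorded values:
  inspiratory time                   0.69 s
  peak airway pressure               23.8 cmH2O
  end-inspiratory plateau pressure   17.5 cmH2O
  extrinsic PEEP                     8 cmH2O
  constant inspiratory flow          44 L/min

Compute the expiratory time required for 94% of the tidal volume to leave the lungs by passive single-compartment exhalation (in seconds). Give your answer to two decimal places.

Flow: 44 L/min ÷ 60 = 0.7333 L/s.
Vt = flow × Ti = 0.7333 L/s × 0.69 s × 1000 mL/L = 505.98 mL.
R = (PIP − Pplat)/V̇ = (23.8 − 17.5) / 0.7333 = 6.3/0.7333 = 8.591 cmH2O·s/L.
C = Vt/(Pplat − PEEP) = 505.98 / (17.5 − 8) = 505.98/9.5 = 53.261 mL/cmH2O.
τ = R × C = 8.591 × 0.05326 L/cmH2O = 0.4576 s.
t = −τ·ln(1 − 0.94) = −0.4576·ln(0.06) = 1.287 s.

1.29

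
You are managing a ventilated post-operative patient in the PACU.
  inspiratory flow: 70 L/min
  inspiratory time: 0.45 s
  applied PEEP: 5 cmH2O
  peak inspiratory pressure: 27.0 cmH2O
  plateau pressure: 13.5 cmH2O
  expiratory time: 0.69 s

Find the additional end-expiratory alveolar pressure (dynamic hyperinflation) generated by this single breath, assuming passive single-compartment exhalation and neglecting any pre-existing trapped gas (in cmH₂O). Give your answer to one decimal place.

3.2

Flow: 70 L/min ÷ 60 = 1.1667 L/s.
Vt = flow × Ti = 1.1667 L/s × 0.45 s × 1000 mL/L = 525.02 mL.
R = (PIP − Pplat)/V̇ = (27.0 − 13.5) / 1.1667 = 13.5/1.1667 = 11.571 cmH2O·s/L.
C = Vt/(Pplat − PEEP) = 525.02 / (13.5 − 5) = 525.02/8.5 = 61.767 mL/cmH2O.
τ = R × C = 11.571 × 0.06177 L/cmH2O = 0.7147 s.
Fraction remaining = e^(−Te/τ) = e^(−0.69/0.7147) = 0.3808; trapped volume = 525.02 × 0.3808 = 199.93 mL.
Additional alveolar pressure from trapping ≈ V_trapped / C = 199.93 / 61.767 = 3.237 cmH2O.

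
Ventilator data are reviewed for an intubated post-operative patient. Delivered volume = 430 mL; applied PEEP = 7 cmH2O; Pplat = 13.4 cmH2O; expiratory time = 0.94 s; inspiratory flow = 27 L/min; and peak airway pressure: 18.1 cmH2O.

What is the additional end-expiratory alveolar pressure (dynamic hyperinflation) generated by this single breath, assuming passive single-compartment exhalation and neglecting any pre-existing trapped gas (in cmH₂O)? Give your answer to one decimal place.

1.7

Flow: 27 L/min ÷ 60 = 0.45 L/s.
R = (PIP − Pplat)/V̇ = (18.1 − 13.4) / 0.45 = 4.7/0.45 = 10.444 cmH2O·s/L.
C = Vt/(Pplat − PEEP) = 430.0 / (13.4 − 7) = 430.0/6.4 = 67.188 mL/cmH2O.
τ = R × C = 10.444 × 0.06719 L/cmH2O = 0.7017 s.
Fraction remaining = e^(−Te/τ) = e^(−0.94/0.7017) = 0.2619; trapped volume = 430.0 × 0.2619 = 112.62 mL.
Additional alveolar pressure from trapping ≈ V_trapped / C = 112.62 / 67.188 = 1.676 cmH2O.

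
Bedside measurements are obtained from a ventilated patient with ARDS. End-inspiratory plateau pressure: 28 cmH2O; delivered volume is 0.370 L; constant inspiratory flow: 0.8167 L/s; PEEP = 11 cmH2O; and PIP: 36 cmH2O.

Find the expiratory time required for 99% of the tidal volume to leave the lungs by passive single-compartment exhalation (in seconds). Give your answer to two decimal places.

R = (PIP − Pplat)/V̇ = (36 − 28) / 0.8167 = 8.0/0.8167 = 9.796 cmH2O·s/L.
C = Vt/(Pplat − PEEP) = 370.0 / (28 − 11) = 370.0/17.0 = 21.765 mL/cmH2O.
τ = R × C = 9.796 × 0.02177 L/cmH2O = 0.2133 s.
t = −τ·ln(1 − 0.99) = −0.2133·ln(0.01) = 0.9823 s.

0.98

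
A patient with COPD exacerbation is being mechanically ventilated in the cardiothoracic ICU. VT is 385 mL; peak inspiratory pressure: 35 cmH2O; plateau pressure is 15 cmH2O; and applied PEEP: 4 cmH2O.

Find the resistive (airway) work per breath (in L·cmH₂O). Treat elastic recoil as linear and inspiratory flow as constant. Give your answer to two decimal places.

With constant inspiratory flow the resistive pressure is constant at PIP − Pplat = 35 − 15 = 20.0 cmH2O, so resistive work = 20.0 × 0.385 = 7.7 L·cmH2O.

7.70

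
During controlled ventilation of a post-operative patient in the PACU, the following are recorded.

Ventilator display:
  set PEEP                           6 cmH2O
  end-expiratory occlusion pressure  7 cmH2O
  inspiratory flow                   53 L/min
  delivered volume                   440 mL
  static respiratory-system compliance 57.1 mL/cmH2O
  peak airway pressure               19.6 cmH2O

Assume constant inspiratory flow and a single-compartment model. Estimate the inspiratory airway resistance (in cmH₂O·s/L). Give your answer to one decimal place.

Flow: 53 L/min ÷ 60 = 0.8833 L/s.
Total PEEP = 7 cmH2O (set 6 + intrinsic 1); this is the baseline alveolar pressure.
Equation of motion (constant flow): PIP = Vt/C + R·V̇ + PEEP.
R·V̇ = PIP − Vt/C − PEEP = 19.6 − 440/57.1 − 7 = 19.6 − 7.706 − 7 = 4.894 cmH2O.
R = 4.894 / 0.8833 = 5.541 cmH2O·s/L.

5.5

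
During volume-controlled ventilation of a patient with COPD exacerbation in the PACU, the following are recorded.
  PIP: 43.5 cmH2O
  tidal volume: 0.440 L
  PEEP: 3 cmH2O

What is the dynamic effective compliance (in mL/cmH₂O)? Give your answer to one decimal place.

10.9

Dynamic compliance = Vt / (PIP − PEEP) = 440 / (43.5 − 3) = 440 / 40.5 = 10.864 mL/cmH2O.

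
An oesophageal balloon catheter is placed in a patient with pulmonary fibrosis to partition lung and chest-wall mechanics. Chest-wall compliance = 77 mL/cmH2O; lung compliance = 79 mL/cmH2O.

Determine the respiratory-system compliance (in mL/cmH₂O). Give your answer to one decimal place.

39.0

Lung and chest wall are elastances in series: 1/Crs = 1/CL + 1/Ccw.
1/Crs = 1/79 + 1/77 = 0.02565.
Crs = 38.986 mL/cmH2O.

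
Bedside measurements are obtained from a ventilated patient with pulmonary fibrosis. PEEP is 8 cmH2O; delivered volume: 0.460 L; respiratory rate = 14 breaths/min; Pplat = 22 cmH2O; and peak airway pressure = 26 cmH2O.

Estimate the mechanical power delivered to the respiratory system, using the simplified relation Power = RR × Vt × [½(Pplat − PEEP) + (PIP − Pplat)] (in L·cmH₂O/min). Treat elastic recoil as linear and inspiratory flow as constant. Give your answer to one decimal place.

Per-breath work = Vt × [½(Pplat−PEEP) + (PIP−Pplat)] = 0.460 × [0.5×14.0 + 4.0] = 0.460 × 11.0 = 5.06 L·cmH2O.
Power = 14 × 5.06 = 70.84 L·cmH2O/min.

70.8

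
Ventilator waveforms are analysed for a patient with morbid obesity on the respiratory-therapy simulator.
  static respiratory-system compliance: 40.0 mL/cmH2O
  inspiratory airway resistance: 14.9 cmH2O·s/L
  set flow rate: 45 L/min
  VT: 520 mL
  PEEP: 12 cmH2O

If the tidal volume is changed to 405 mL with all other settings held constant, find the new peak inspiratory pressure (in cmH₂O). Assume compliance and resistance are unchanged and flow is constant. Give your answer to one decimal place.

33.3

Flow: 45 L/min ÷ 60 = 0.75 L/s.
PIP = Vt/C + R·V̇ + PEEP (constant-flow equation of motion).
Only the elastic term changes: ΔPIP = ΔVt / C = (405 − 520) / 40.0 = -2.875 cmH2O.
Original PIP = 520/40.0 + 14.9×0.75 + 12 = 36.175 cmH2O; new PIP = 36.175 + (-2.875) = 33.3 cmH2O.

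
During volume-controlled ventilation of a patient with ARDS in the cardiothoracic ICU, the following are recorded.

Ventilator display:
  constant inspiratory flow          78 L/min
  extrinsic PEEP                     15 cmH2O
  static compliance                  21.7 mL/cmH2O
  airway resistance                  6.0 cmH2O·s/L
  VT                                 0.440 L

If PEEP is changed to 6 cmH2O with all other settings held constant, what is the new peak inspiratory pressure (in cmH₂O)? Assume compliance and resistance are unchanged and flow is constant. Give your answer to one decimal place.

34.1

Flow: 78 L/min ÷ 60 = 1.3 L/s.
PIP = Vt/C + R·V̇ + PEEP (constant-flow equation of motion).
Only the baseline term changes: ΔPIP = ΔPEEP = 6 − 15 = -9.0 cmH2O.
Original PIP = 440/21.7 + 6.0×1.3 + 15 = 43.076 cmH2O; new PIP = 43.076 + (-9.0) = 34.076 cmH2O.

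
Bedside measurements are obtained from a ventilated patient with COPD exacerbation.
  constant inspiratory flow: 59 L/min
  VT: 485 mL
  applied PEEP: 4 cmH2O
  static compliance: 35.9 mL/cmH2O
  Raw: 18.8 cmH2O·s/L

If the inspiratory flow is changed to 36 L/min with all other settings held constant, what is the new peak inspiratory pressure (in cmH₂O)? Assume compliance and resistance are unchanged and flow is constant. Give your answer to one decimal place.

Flow: 59 L/min ÷ 60 = 0.9833 L/s.
New flow: 36 L/min ÷ 60 = 0.6 L/s.
PIP = Vt/C + R·V̇ + PEEP (constant-flow equation of motion).
Only the resistive term changes: ΔPIP = R × ΔV̇ = 18.8 × (0.6 − 0.9833) = 18.8 × -0.3833 = -7.206 cmH2O.
Original PIP = 485/35.9 + 18.8×0.9833 + 4 = 35.996 cmH2O; new PIP = 35.996 + (-7.206) = 28.79 cmH2O.

28.8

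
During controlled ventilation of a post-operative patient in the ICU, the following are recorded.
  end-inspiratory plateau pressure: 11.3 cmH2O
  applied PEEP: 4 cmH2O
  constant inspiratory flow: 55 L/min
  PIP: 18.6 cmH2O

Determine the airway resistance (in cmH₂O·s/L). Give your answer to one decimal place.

Flow: 55 L/min ÷ 60 = 0.9167 L/s.
Raw = (PIP − Pplat) / flow = (18.6 − 11.3) / 0.9167 = 7.3 / 0.9167 = 7.963 cmH2O·s/L.

8.0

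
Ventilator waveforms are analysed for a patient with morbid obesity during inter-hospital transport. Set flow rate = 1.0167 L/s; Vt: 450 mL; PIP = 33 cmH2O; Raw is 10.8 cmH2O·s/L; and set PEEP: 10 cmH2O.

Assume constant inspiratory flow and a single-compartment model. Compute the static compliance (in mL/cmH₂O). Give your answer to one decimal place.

Equation of motion (constant flow): PIP = Vt/C + R·V̇ + PEEP.
Vt/C = PIP − R·V̇ − PEEP = 33 − 10.8×1.0167 − 10 = 33 − 10.98 − 10 = 12.02 cmH2O.
C = Vt / 12.02 = 450 / 12.02 = 37.438 mL/cmH2O.

37.4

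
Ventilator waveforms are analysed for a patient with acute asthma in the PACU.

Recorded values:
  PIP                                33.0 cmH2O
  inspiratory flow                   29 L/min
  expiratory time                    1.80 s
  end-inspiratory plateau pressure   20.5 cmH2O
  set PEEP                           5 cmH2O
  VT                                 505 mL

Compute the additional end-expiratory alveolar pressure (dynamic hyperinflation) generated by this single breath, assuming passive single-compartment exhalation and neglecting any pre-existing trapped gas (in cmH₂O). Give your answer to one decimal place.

1.8

Flow: 29 L/min ÷ 60 = 0.4833 L/s.
R = (PIP − Pplat)/V̇ = (33.0 − 20.5) / 0.4833 = 12.5/0.4833 = 25.864 cmH2O·s/L.
C = Vt/(Pplat − PEEP) = 505.0 / (20.5 − 5) = 505.0/15.5 = 32.581 mL/cmH2O.
τ = R × C = 25.864 × 0.03258 L/cmH2O = 0.8426 s.
Fraction remaining = e^(−Te/τ) = e^(−1.80/0.8426) = 0.1181; trapped volume = 505.0 × 0.1181 = 59.641 mL.
Additional alveolar pressure from trapping ≈ V_trapped / C = 59.641 / 32.581 = 1.831 cmH2O.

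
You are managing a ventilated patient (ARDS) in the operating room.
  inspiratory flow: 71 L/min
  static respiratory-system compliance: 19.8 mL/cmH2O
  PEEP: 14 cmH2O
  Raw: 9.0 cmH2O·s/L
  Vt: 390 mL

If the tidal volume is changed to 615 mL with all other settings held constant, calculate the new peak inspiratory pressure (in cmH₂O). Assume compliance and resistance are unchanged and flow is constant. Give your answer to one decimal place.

55.7

Flow: 71 L/min ÷ 60 = 1.1833 L/s.
PIP = Vt/C + R·V̇ + PEEP (constant-flow equation of motion).
Only the elastic term changes: ΔPIP = ΔVt / C = (615 − 390) / 19.8 = 11.364 cmH2O.
Original PIP = 390/19.8 + 9.0×1.1833 + 14 = 44.347 cmH2O; new PIP = 44.347 + (11.364) = 55.711 cmH2O.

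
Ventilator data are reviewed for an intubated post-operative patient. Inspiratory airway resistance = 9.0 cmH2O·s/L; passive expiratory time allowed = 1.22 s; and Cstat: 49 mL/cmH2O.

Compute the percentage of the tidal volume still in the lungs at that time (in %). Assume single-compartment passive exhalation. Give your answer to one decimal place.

6.3

τ = R × C = 9.0 × 49 mL/cmH2O = 9.0 × 0.049 L/cmH2O = 0.441 s.
Passive exhalation: V(t)/V₀ = e^(−t/τ) = e^(−1.22/0.441) = 0.06289.
Fraction remaining = 0.06289 → 6.289%.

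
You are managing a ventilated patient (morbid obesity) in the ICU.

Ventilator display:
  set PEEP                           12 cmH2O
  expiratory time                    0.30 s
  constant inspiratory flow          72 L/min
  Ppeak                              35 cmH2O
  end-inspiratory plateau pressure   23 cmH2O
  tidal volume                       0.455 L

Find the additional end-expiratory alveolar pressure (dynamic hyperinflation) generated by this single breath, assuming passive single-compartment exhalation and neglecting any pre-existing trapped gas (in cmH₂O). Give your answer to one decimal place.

Flow: 72 L/min ÷ 60 = 1.2 L/s.
R = (PIP − Pplat)/V̇ = (35 − 23) / 1.2 = 12.0/1.2 = 10.0 cmH2O·s/L.
C = Vt/(Pplat − PEEP) = 455.0 / (23 − 12) = 455.0/11.0 = 41.364 mL/cmH2O.
τ = R × C = 10.0 × 0.04136 L/cmH2O = 0.4136 s.
Fraction remaining = e^(−Te/τ) = e^(−0.30/0.4136) = 0.4842; trapped volume = 455.0 × 0.4842 = 220.31 mL.
Additional alveolar pressure from trapping ≈ V_trapped / C = 220.31 / 41.364 = 5.326 cmH2O.

5.3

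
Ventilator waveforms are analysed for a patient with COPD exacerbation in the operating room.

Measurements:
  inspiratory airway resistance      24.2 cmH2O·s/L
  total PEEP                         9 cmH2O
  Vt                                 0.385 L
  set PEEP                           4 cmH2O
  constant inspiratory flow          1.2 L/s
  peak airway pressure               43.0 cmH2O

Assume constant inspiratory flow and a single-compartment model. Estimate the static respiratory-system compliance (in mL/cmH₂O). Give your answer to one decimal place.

77.6

Total PEEP = 9 cmH2O (set 4 + intrinsic 5); this is the baseline alveolar pressure.
Equation of motion (constant flow): PIP = Vt/C + R·V̇ + PEEP.
Vt/C = PIP − R·V̇ − PEEP = 43.0 − 24.2×1.2 − 9 = 43.0 − 29.04 − 9 = 4.96 cmH2O.
C = Vt / 4.96 = 385 / 4.96 = 77.621 mL/cmH2O.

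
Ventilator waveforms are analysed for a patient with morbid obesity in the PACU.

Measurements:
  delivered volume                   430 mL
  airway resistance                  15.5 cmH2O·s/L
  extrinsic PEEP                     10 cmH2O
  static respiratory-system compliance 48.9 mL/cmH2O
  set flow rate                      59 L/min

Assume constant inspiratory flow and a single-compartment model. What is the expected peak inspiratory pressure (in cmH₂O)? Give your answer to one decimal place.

Flow: 59 L/min ÷ 60 = 0.9833 L/s.
Equation of motion (constant flow): PIP = Vt/C + R·V̇ + PEEP.
PIP = 430/48.9 + 15.5×0.9833 + 10 = 8.793 + 15.241 + 10 = 34.034 cmH2O.

34.0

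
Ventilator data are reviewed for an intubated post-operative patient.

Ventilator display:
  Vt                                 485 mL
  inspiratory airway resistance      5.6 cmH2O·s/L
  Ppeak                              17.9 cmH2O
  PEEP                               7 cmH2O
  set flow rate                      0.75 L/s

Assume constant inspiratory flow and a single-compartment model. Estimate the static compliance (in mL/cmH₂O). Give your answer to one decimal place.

72.4

Equation of motion (constant flow): PIP = Vt/C + R·V̇ + PEEP.
Vt/C = PIP − R·V̇ − PEEP = 17.9 − 5.6×0.75 − 7 = 17.9 − 4.2 − 7 = 6.7 cmH2O.
C = Vt / 6.7 = 485 / 6.7 = 72.388 mL/cmH2O.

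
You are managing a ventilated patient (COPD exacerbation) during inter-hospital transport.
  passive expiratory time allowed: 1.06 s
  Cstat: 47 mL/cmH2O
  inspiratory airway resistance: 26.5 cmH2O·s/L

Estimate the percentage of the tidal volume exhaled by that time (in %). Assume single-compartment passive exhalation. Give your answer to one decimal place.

τ = R × C = 26.5 × 47 mL/cmH2O = 26.5 × 0.047 L/cmH2O = 1.246 s.
Passive exhalation: V(t)/V₀ = e^(−t/τ) = e^(−1.06/1.246) = 0.4271.
Fraction exhaled = 1 − 0.4271 = 0.5729 → 57.29%.

57.3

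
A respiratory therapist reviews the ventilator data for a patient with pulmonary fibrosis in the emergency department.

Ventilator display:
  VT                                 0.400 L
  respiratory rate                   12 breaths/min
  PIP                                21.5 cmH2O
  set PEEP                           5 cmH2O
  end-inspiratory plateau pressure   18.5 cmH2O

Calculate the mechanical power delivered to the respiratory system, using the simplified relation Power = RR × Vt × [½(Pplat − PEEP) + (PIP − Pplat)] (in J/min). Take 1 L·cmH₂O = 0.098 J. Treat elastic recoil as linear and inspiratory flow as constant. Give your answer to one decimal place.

Per-breath work = Vt × [½(Pplat−PEEP) + (PIP−Pplat)] = 0.400 × [0.5×13.5 + 3.0] = 0.400 × 9.75 = 3.9 L·cmH2O.
Power = 12 × 3.9 = 46.8 L·cmH2O/min.
× 0.098 J/(L·cmH2O) → 4.586 J/min.

4.6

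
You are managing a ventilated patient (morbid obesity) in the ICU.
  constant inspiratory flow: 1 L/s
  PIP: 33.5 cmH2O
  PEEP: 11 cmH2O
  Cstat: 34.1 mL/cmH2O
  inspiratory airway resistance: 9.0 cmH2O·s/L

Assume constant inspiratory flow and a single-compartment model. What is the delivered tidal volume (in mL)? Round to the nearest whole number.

460

Equation of motion (constant flow): PIP = Vt/C + R·V̇ + PEEP.
Vt/C = PIP − R·V̇ − PEEP = 33.5 − 9.0 − 11 = 13.5 cmH2O.
Vt = C × 13.5 = 34.1 × 13.5 = 460.35 mL.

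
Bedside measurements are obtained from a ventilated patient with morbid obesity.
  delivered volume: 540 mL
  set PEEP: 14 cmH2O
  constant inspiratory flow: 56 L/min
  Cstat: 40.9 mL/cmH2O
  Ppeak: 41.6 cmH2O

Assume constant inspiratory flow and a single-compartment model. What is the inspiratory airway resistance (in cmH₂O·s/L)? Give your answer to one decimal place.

15.4

Flow: 56 L/min ÷ 60 = 0.9333 L/s.
Equation of motion (constant flow): PIP = Vt/C + R·V̇ + PEEP.
R·V̇ = PIP − Vt/C − PEEP = 41.6 − 540/40.9 − 14 = 41.6 − 13.203 − 14 = 14.397 cmH2O.
R = 14.397 / 0.9333 = 15.426 cmH2O·s/L.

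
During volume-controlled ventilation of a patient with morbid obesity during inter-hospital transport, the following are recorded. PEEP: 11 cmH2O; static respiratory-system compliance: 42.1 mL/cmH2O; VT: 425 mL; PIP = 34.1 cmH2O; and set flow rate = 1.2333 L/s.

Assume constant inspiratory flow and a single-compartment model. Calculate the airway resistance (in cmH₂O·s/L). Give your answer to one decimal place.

Equation of motion (constant flow): PIP = Vt/C + R·V̇ + PEEP.
R·V̇ = PIP − Vt/C − PEEP = 34.1 − 425/42.1 − 11 = 34.1 − 10.095 − 11 = 13.005 cmH2O.
R = 13.005 / 1.2333 = 10.545 cmH2O·s/L.

10.5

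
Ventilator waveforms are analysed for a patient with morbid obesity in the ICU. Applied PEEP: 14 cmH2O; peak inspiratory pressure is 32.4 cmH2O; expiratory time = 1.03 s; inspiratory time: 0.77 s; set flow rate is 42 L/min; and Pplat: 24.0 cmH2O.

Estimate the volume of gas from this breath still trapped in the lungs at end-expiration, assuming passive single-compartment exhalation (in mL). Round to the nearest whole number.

Flow: 42 L/min ÷ 60 = 0.7 L/s.
Vt = flow × Ti = 0.7 L/s × 0.77 s × 1000 mL/L = 539.0 mL.
R = (PIP − Pplat)/V̇ = (32.4 − 24.0) / 0.7 = 8.4/0.7 = 12.0 cmH2O·s/L.
C = Vt/(Pplat − PEEP) = 539.0 / (24.0 − 14) = 539.0/10.0 = 53.9 mL/cmH2O.
τ = R × C = 12.0 × 0.0539 L/cmH2O = 0.6468 s.
Fraction remaining = e^(−Te/τ) = e^(−1.03/0.6468) = 0.2034.
Trapped volume = 539.0 × 0.2034 = 109.63 mL.

110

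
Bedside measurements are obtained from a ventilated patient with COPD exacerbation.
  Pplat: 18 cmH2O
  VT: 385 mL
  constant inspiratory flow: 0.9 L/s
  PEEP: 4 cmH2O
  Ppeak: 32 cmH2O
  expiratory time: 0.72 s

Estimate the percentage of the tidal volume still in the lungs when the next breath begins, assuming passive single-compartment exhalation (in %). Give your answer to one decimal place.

R = (PIP − Pplat)/V̇ = (32 − 18) / 0.9 = 14.0/0.9 = 15.556 cmH2O·s/L.
C = Vt/(Pplat − PEEP) = 385.0 / (18 − 4) = 385.0/14.0 = 27.5 mL/cmH2O.
τ = R × C = 15.556 × 0.0275 L/cmH2O = 0.4278 s.
Fraction remaining at end-expiration = e^(−Te/τ) = e^(−0.72/0.4278) = 0.1858 → 18.58%.

18.6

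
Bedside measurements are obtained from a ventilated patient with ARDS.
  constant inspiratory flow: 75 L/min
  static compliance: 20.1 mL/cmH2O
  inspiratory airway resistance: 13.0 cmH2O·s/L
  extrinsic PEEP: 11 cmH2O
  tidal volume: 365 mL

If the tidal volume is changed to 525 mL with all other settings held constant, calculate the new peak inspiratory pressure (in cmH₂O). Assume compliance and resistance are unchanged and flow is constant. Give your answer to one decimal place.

Flow: 75 L/min ÷ 60 = 1.25 L/s.
PIP = Vt/C + R·V̇ + PEEP (constant-flow equation of motion).
Only the elastic term changes: ΔPIP = ΔVt / C = (525 − 365) / 20.1 = 7.96 cmH2O.
Original PIP = 365/20.1 + 13.0×1.25 + 11 = 45.409 cmH2O; new PIP = 45.409 + (7.96) = 53.369 cmH2O.

53.4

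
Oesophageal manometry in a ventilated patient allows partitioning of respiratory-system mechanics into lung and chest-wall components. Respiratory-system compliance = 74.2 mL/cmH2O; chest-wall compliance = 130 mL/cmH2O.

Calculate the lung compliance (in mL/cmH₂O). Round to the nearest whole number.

173

1/CL = 1/Crs − 1/Ccw.
1/CL = 1/74.2 − 1/130 = 0.005785.
CL = 172.86 mL/cmH2O.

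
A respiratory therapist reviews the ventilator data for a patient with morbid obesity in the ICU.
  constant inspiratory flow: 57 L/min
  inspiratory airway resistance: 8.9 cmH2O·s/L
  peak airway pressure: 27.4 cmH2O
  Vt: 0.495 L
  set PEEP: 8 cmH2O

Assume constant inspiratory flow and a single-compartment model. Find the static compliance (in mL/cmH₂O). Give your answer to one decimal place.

Flow: 57 L/min ÷ 60 = 0.95 L/s.
Equation of motion (constant flow): PIP = Vt/C + R·V̇ + PEEP.
Vt/C = PIP − R·V̇ − PEEP = 27.4 − 8.9×0.95 − 8 = 27.4 − 8.455 − 8 = 10.945 cmH2O.
C = Vt / 10.945 = 495 / 10.945 = 45.226 mL/cmH2O.

45.2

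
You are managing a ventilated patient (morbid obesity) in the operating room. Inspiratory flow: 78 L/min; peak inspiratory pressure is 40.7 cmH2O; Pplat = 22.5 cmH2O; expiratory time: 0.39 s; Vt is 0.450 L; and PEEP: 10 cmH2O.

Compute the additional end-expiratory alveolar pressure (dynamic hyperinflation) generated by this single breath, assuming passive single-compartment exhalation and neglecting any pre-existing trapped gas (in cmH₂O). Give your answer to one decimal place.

Flow: 78 L/min ÷ 60 = 1.3 L/s.
R = (PIP − Pplat)/V̇ = (40.7 − 22.5) / 1.3 = 18.2/1.3 = 14.0 cmH2O·s/L.
C = Vt/(Pplat − PEEP) = 450.0 / (22.5 − 10) = 450.0/12.5 = 36.0 mL/cmH2O.
τ = R × C = 14.0 × 0.036 L/cmH2O = 0.504 s.
Fraction remaining = e^(−Te/τ) = e^(−0.39/0.504) = 0.4613; trapped volume = 450.0 × 0.4613 = 207.59 mL.
Additional alveolar pressure from trapping ≈ V_trapped / C = 207.59 / 36.0 = 5.766 cmH2O.

5.8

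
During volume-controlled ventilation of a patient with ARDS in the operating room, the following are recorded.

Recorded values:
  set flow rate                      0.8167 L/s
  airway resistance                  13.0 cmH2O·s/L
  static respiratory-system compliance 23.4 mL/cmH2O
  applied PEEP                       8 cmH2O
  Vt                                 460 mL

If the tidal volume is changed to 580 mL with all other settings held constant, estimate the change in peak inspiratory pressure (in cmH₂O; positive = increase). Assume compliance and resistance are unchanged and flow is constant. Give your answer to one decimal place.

PIP = Vt/C + R·V̇ + PEEP (constant-flow equation of motion).
Only the elastic term changes: ΔPIP = ΔVt / C = (580 − 460) / 23.4 = 5.128 cmH2O.

5.1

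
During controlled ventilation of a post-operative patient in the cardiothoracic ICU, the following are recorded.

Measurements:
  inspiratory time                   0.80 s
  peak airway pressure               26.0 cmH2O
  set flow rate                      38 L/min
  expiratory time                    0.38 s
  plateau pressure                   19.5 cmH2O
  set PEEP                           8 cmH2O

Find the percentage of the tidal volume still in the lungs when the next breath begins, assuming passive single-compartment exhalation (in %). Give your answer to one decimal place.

43.2

Flow: 38 L/min ÷ 60 = 0.6333 L/s.
Vt = flow × Ti = 0.6333 L/s × 0.80 s × 1000 mL/L = 506.64 mL.
R = (PIP − Pplat)/V̇ = (26.0 − 19.5) / 0.6333 = 6.5/0.6333 = 10.264 cmH2O·s/L.
C = Vt/(Pplat − PEEP) = 506.64 / (19.5 − 8) = 506.64/11.5 = 44.056 mL/cmH2O.
τ = R × C = 10.264 × 0.04406 L/cmH2O = 0.4522 s.
Fraction remaining at end-expiration = e^(−Te/τ) = e^(−0.38/0.4522) = 0.4316 → 43.16%.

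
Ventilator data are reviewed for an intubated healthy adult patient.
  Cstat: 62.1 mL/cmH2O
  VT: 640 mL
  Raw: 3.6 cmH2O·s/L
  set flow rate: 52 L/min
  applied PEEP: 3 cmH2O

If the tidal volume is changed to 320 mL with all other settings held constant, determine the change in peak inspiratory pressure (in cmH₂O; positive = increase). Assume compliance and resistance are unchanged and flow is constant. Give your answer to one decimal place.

PIP = Vt/C + R·V̇ + PEEP (constant-flow equation of motion).
Only the elastic term changes: ΔPIP = ΔVt / C = (320 − 640) / 62.1 = -5.153 cmH2O.

-5.2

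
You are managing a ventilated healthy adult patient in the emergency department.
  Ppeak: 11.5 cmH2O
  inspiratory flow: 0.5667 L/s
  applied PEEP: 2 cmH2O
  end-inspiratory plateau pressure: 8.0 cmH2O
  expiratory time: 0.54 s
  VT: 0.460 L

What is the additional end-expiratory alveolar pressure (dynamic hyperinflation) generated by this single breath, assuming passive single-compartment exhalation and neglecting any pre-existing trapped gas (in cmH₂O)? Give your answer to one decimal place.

1.9

R = (PIP − Pplat)/V̇ = (11.5 − 8.0) / 0.5667 = 3.5/0.5667 = 6.176 cmH2O·s/L.
C = Vt/(Pplat − PEEP) = 460.0 / (8.0 − 2) = 460.0/6.0 = 76.667 mL/cmH2O.
τ = R × C = 6.176 × 0.07667 L/cmH2O = 0.4735 s.
Fraction remaining = e^(−Te/τ) = e^(−0.54/0.4735) = 0.3197; trapped volume = 460.0 × 0.3197 = 147.06 mL.
Additional alveolar pressure from trapping ≈ V_trapped / C = 147.06 / 76.667 = 1.918 cmH2O.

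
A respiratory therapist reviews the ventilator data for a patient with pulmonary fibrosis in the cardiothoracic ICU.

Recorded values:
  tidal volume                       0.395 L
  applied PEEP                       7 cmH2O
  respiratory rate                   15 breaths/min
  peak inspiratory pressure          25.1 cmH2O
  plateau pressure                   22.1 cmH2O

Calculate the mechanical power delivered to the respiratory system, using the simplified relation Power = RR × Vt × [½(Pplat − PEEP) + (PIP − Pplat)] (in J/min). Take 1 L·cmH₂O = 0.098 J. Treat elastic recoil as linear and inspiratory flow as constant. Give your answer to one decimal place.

6.1

Per-breath work = Vt × [½(Pplat−PEEP) + (PIP−Pplat)] = 0.395 × [0.5×15.1 + 3.0] = 0.395 × 10.55 = 4.167 L·cmH2O.
Power = 15 × 4.167 = 62.505 L·cmH2O/min.
× 0.098 J/(L·cmH2O) → 6.125 J/min.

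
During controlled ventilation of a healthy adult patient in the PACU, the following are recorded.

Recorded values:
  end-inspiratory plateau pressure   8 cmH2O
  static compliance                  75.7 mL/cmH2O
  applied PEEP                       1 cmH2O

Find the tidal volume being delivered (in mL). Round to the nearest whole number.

530

Vt = Cstat × (Pplat − PEEP) = 75.7 × (8 − 1) = 75.7 × 7.0 = 529.9 mL.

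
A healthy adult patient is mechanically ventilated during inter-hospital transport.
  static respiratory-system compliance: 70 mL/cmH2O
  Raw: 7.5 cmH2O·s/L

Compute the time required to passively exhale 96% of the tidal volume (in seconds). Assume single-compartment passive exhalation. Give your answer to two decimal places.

τ = R × C = 7.5 × 70 mL/cmH2O = 7.5 × 0.070 L/cmH2O = 0.525 s.
Exhaled fraction f = 1 − e^(−t/τ) → t = −τ·ln(1 − f) = −0.525·ln(0.04) = 1.69 s.

1.69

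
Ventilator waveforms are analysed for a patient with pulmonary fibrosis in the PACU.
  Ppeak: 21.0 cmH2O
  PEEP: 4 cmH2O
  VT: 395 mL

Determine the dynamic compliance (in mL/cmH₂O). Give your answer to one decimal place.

Dynamic compliance = Vt / (PIP − PEEP) = 395 / (21.0 − 4) = 395 / 17.0 = 23.235 mL/cmH2O.

23.2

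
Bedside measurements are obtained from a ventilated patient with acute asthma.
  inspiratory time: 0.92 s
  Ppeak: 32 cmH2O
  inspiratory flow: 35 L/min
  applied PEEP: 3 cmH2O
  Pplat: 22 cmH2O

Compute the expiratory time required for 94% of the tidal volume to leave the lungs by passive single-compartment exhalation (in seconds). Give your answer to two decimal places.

Flow: 35 L/min ÷ 60 = 0.5833 L/s.
Vt = flow × Ti = 0.5833 L/s × 0.92 s × 1000 mL/L = 536.64 mL.
R = (PIP − Pplat)/V̇ = (32 − 22) / 0.5833 = 10.0/0.5833 = 17.144 cmH2O·s/L.
C = Vt/(Pplat − PEEP) = 536.64 / (22 − 3) = 536.64/19.0 = 28.244 mL/cmH2O.
τ = R × C = 17.144 × 0.02824 L/cmH2O = 0.4841 s.
t = −τ·ln(1 − 0.94) = −0.4841·ln(0.06) = 1.362 s.

1.36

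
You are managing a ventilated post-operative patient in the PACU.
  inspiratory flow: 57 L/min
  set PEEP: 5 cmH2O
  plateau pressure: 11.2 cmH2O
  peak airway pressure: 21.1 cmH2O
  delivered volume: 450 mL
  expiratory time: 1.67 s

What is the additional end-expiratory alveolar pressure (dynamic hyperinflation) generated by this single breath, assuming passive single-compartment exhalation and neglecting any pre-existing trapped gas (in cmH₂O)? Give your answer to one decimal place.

Flow: 57 L/min ÷ 60 = 0.95 L/s.
R = (PIP − Pplat)/V̇ = (21.1 − 11.2) / 0.95 = 9.9/0.95 = 10.421 cmH2O·s/L.
C = Vt/(Pplat − PEEP) = 450.0 / (11.2 − 5) = 450.0/6.2 = 72.581 mL/cmH2O.
τ = R × C = 10.421 × 0.07258 L/cmH2O = 0.7564 s.
Fraction remaining = e^(−Te/τ) = e^(−1.67/0.7564) = 0.1099; trapped volume = 450.0 × 0.1099 = 49.455 mL.
Additional alveolar pressure from trapping ≈ V_trapped / C = 49.455 / 72.581 = 0.6814 cmH2O.

0.7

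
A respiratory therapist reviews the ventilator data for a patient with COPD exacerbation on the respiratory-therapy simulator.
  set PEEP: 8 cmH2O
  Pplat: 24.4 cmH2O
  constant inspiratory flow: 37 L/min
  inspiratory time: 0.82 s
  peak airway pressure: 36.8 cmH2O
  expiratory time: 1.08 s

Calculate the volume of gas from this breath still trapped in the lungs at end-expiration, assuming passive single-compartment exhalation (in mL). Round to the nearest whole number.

Flow: 37 L/min ÷ 60 = 0.6167 L/s.
Vt = flow × Ti = 0.6167 L/s × 0.82 s × 1000 mL/L = 505.69 mL.
R = (PIP − Pplat)/V̇ = (36.8 − 24.4) / 0.6167 = 12.4/0.6167 = 20.107 cmH2O·s/L.
C = Vt/(Pplat − PEEP) = 505.69 / (24.4 − 8) = 505.69/16.4 = 30.835 mL/cmH2O.
τ = R × C = 20.107 × 0.03084 L/cmH2O = 0.6201 s.
Fraction remaining = e^(−Te/τ) = e^(−1.08/0.6201) = 0.1752.
Trapped volume = 505.69 × 0.1752 = 88.597 mL.

89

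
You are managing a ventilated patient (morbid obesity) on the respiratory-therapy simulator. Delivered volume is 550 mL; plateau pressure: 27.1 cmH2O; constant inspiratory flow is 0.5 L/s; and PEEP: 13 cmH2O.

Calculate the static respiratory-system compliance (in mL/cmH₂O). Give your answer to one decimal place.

Cstat = Vt / (Pplat − PEEP) = 550 / (27.1 − 13) = 550 / 14.1 = 39.007 mL/cmH2O.

39.0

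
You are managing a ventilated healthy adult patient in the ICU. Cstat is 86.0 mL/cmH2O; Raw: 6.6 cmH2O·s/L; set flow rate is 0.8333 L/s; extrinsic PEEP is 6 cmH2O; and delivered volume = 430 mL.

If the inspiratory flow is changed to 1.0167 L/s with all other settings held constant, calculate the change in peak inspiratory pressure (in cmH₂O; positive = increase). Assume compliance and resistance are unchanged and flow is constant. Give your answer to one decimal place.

1.2

PIP = Vt/C + R·V̇ + PEEP (constant-flow equation of motion).
Only the resistive term changes: ΔPIP = R × ΔV̇ = 6.6 × (1.0167 − 0.8333) = 6.6 × 0.1834 = 1.21 cmH2O.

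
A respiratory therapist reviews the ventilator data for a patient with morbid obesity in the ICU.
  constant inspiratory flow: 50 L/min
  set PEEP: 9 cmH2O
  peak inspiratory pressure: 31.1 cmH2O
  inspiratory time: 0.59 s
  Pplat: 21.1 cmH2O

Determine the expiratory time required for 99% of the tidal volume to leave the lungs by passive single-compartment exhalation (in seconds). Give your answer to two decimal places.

2.25

Flow: 50 L/min ÷ 60 = 0.8333 L/s.
Vt = flow × Ti = 0.8333 L/s × 0.59 s × 1000 mL/L = 491.65 mL.
R = (PIP − Pplat)/V̇ = (31.1 − 21.1) / 0.8333 = 10.0/0.8333 = 12.0 cmH2O·s/L.
C = Vt/(Pplat − PEEP) = 491.65 / (21.1 − 9) = 491.65/12.1 = 40.632 mL/cmH2O.
τ = R × C = 12.0 × 0.04063 L/cmH2O = 0.4876 s.
t = −τ·ln(1 − 0.99) = −0.4876·ln(0.01) = 2.245 s.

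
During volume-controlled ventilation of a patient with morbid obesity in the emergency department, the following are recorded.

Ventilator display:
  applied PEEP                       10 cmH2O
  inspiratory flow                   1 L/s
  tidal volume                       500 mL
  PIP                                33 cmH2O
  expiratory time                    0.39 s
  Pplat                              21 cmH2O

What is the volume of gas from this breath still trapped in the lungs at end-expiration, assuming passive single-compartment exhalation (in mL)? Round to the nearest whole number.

R = (PIP − Pplat)/V̇ = (33 − 21) / 1 = 12.0/1 = 12.0 cmH2O·s/L.
C = Vt/(Pplat − PEEP) = 500.0 / (21 − 10) = 500.0/11.0 = 45.455 mL/cmH2O.
τ = R × C = 12.0 × 0.04546 L/cmH2O = 0.5455 s.
Fraction remaining = e^(−Te/τ) = e^(−0.39/0.5455) = 0.4892.
Trapped volume = 500.0 × 0.4892 = 244.6 mL.

245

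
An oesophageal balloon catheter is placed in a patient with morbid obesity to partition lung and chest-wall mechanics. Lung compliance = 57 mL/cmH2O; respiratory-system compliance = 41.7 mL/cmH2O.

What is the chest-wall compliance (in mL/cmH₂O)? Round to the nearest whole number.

1/Ccw = 1/Crs − 1/CL.
1/Ccw = 1/41.7 − 1/57 = 0.006437.
Ccw = 155.35 mL/cmH2O.

155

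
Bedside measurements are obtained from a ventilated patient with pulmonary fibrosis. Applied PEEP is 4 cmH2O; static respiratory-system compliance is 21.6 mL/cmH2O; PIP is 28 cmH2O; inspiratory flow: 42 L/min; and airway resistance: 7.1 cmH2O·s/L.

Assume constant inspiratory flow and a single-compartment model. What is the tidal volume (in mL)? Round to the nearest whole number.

411

Flow: 42 L/min ÷ 60 = 0.7 L/s.
Equation of motion (constant flow): PIP = Vt/C + R·V̇ + PEEP.
Vt/C = PIP − R·V̇ − PEEP = 28 − 4.97 − 4 = 19.03 cmH2O.
Vt = C × 19.03 = 21.6 × 19.03 = 411.05 mL.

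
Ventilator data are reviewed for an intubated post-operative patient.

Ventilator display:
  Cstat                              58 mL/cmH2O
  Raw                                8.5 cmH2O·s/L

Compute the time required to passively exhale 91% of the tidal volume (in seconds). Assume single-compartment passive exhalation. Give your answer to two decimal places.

1.19

τ = R × C = 8.5 × 58 mL/cmH2O = 8.5 × 0.058 L/cmH2O = 0.493 s.
Exhaled fraction f = 1 − e^(−t/τ) → t = −τ·ln(1 − f) = −0.493·ln(0.09) = 1.187 s.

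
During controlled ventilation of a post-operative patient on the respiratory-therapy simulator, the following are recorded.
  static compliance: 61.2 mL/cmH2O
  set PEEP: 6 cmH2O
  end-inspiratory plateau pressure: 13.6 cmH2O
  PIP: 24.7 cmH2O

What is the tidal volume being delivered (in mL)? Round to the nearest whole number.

465

Vt = Cstat × (Pplat − PEEP) = 61.2 × (13.6 − 6) = 61.2 × 7.6 = 465.12 mL.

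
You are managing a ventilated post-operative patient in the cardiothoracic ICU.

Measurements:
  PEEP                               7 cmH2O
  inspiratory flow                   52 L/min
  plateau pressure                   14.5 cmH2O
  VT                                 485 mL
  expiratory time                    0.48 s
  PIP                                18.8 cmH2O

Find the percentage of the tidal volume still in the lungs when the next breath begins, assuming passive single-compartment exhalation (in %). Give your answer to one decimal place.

Flow: 52 L/min ÷ 60 = 0.8667 L/s.
R = (PIP − Pplat)/V̇ = (18.8 − 14.5) / 0.8667 = 4.3/0.8667 = 4.961 cmH2O·s/L.
C = Vt/(Pplat − PEEP) = 485.0 / (14.5 − 7) = 485.0/7.5 = 64.667 mL/cmH2O.
τ = R × C = 4.961 × 0.06467 L/cmH2O = 0.3208 s.
Fraction remaining at end-expiration = e^(−Te/τ) = e^(−0.48/0.3208) = 0.224 → 22.4%.

22.4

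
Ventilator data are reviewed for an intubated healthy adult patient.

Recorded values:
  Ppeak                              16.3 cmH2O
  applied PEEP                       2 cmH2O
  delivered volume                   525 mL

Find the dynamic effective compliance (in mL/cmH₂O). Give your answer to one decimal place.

36.7

Dynamic compliance = Vt / (PIP − PEEP) = 525 / (16.3 − 2) = 525 / 14.3 = 36.713 mL/cmH2O.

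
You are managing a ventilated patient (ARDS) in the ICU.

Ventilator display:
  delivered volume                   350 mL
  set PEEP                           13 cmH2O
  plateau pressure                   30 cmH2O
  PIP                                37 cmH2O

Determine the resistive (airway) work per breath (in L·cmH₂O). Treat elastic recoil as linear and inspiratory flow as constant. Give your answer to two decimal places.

2.45

With constant inspiratory flow the resistive pressure is constant at PIP − Pplat = 37 − 30 = 7.0 cmH2O, so resistive work = 7.0 × 0.350 = 2.45 L·cmH2O.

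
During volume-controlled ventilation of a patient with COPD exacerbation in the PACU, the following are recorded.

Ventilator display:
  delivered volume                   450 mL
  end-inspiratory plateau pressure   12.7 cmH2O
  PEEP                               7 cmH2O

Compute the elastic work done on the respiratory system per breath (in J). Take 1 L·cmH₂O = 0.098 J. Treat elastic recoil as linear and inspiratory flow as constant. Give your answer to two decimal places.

0.13

Elastic work ≈ ½ × (Pplat − PEEP) × Vt = 0.5 × (12.7 − 7) × 0.450 L = 0.5 × 5.7 × 0.450 = 1.283 L·cmH2O.
× 0.098 J/(L·cmH2O) → 0.1257 J.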